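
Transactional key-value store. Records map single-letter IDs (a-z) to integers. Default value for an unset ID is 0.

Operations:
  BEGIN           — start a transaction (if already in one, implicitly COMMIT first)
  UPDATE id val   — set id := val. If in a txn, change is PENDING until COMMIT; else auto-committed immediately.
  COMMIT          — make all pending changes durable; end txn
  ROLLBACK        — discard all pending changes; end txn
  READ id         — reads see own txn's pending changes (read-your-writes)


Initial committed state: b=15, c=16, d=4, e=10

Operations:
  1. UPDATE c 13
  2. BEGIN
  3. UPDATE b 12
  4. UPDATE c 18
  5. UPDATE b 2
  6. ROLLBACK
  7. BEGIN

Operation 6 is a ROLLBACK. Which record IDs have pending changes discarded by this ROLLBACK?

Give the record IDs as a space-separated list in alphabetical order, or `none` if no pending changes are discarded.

Answer: b c

Derivation:
Initial committed: {b=15, c=16, d=4, e=10}
Op 1: UPDATE c=13 (auto-commit; committed c=13)
Op 2: BEGIN: in_txn=True, pending={}
Op 3: UPDATE b=12 (pending; pending now {b=12})
Op 4: UPDATE c=18 (pending; pending now {b=12, c=18})
Op 5: UPDATE b=2 (pending; pending now {b=2, c=18})
Op 6: ROLLBACK: discarded pending ['b', 'c']; in_txn=False
Op 7: BEGIN: in_txn=True, pending={}
ROLLBACK at op 6 discards: ['b', 'c']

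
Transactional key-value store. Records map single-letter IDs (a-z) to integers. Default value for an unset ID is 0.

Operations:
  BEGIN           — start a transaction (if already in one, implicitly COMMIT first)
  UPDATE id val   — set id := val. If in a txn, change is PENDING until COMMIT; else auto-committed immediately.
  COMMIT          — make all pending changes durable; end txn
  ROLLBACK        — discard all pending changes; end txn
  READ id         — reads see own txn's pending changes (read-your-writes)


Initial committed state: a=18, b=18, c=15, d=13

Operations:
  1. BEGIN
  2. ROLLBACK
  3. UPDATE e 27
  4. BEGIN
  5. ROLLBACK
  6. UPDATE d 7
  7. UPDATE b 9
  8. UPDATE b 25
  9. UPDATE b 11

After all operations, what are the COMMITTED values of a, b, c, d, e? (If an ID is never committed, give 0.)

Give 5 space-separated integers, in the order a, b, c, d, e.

Initial committed: {a=18, b=18, c=15, d=13}
Op 1: BEGIN: in_txn=True, pending={}
Op 2: ROLLBACK: discarded pending []; in_txn=False
Op 3: UPDATE e=27 (auto-commit; committed e=27)
Op 4: BEGIN: in_txn=True, pending={}
Op 5: ROLLBACK: discarded pending []; in_txn=False
Op 6: UPDATE d=7 (auto-commit; committed d=7)
Op 7: UPDATE b=9 (auto-commit; committed b=9)
Op 8: UPDATE b=25 (auto-commit; committed b=25)
Op 9: UPDATE b=11 (auto-commit; committed b=11)
Final committed: {a=18, b=11, c=15, d=7, e=27}

Answer: 18 11 15 7 27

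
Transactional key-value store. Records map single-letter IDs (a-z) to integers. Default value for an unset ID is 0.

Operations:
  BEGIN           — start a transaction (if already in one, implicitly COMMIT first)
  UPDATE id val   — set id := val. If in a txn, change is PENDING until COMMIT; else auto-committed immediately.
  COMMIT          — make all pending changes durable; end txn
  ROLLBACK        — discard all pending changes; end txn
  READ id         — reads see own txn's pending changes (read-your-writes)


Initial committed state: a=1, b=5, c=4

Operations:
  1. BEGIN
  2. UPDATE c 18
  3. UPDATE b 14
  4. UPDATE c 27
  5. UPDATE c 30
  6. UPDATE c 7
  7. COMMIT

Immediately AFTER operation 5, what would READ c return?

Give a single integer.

Initial committed: {a=1, b=5, c=4}
Op 1: BEGIN: in_txn=True, pending={}
Op 2: UPDATE c=18 (pending; pending now {c=18})
Op 3: UPDATE b=14 (pending; pending now {b=14, c=18})
Op 4: UPDATE c=27 (pending; pending now {b=14, c=27})
Op 5: UPDATE c=30 (pending; pending now {b=14, c=30})
After op 5: visible(c) = 30 (pending={b=14, c=30}, committed={a=1, b=5, c=4})

Answer: 30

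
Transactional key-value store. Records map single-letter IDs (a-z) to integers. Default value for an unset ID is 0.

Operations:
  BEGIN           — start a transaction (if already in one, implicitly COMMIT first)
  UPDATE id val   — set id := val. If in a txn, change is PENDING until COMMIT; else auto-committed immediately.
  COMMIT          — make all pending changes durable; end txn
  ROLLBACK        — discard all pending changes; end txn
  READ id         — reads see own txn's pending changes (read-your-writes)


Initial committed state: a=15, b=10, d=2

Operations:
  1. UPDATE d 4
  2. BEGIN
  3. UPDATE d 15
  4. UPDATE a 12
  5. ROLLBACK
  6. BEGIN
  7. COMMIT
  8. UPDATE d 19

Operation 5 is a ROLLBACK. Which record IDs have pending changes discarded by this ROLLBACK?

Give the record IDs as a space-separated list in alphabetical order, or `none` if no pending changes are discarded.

Answer: a d

Derivation:
Initial committed: {a=15, b=10, d=2}
Op 1: UPDATE d=4 (auto-commit; committed d=4)
Op 2: BEGIN: in_txn=True, pending={}
Op 3: UPDATE d=15 (pending; pending now {d=15})
Op 4: UPDATE a=12 (pending; pending now {a=12, d=15})
Op 5: ROLLBACK: discarded pending ['a', 'd']; in_txn=False
Op 6: BEGIN: in_txn=True, pending={}
Op 7: COMMIT: merged [] into committed; committed now {a=15, b=10, d=4}
Op 8: UPDATE d=19 (auto-commit; committed d=19)
ROLLBACK at op 5 discards: ['a', 'd']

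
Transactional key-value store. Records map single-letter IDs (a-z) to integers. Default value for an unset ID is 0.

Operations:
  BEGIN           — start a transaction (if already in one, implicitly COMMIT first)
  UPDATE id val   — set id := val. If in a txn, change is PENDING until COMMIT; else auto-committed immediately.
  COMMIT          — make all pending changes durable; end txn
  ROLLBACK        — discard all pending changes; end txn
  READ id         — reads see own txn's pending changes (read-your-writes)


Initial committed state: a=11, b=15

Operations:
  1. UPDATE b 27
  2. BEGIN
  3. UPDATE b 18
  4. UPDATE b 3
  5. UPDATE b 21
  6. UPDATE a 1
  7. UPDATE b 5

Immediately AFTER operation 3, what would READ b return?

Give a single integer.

Answer: 18

Derivation:
Initial committed: {a=11, b=15}
Op 1: UPDATE b=27 (auto-commit; committed b=27)
Op 2: BEGIN: in_txn=True, pending={}
Op 3: UPDATE b=18 (pending; pending now {b=18})
After op 3: visible(b) = 18 (pending={b=18}, committed={a=11, b=27})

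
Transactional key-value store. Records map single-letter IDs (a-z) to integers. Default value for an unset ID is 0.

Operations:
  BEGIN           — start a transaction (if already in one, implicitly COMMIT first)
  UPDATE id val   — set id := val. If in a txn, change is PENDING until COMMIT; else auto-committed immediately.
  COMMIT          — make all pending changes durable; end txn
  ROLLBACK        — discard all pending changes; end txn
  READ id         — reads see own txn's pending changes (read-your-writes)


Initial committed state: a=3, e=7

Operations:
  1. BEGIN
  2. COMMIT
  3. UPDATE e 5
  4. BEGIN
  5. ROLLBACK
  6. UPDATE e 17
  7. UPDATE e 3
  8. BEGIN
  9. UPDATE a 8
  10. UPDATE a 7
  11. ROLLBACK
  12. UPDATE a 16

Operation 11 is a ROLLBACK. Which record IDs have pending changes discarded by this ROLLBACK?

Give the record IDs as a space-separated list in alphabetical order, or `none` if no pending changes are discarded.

Answer: a

Derivation:
Initial committed: {a=3, e=7}
Op 1: BEGIN: in_txn=True, pending={}
Op 2: COMMIT: merged [] into committed; committed now {a=3, e=7}
Op 3: UPDATE e=5 (auto-commit; committed e=5)
Op 4: BEGIN: in_txn=True, pending={}
Op 5: ROLLBACK: discarded pending []; in_txn=False
Op 6: UPDATE e=17 (auto-commit; committed e=17)
Op 7: UPDATE e=3 (auto-commit; committed e=3)
Op 8: BEGIN: in_txn=True, pending={}
Op 9: UPDATE a=8 (pending; pending now {a=8})
Op 10: UPDATE a=7 (pending; pending now {a=7})
Op 11: ROLLBACK: discarded pending ['a']; in_txn=False
Op 12: UPDATE a=16 (auto-commit; committed a=16)
ROLLBACK at op 11 discards: ['a']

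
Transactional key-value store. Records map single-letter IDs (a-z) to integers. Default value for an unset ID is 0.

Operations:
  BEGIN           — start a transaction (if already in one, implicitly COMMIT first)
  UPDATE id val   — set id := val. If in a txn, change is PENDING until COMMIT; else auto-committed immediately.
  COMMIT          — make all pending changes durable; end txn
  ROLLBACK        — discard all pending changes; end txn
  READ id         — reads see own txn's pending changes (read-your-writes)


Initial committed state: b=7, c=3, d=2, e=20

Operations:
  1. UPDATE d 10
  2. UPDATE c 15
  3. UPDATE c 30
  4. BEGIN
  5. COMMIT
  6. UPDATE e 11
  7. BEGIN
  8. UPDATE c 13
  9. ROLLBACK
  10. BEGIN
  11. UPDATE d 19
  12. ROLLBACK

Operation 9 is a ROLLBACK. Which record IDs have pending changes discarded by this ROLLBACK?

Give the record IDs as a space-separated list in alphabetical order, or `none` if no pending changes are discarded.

Initial committed: {b=7, c=3, d=2, e=20}
Op 1: UPDATE d=10 (auto-commit; committed d=10)
Op 2: UPDATE c=15 (auto-commit; committed c=15)
Op 3: UPDATE c=30 (auto-commit; committed c=30)
Op 4: BEGIN: in_txn=True, pending={}
Op 5: COMMIT: merged [] into committed; committed now {b=7, c=30, d=10, e=20}
Op 6: UPDATE e=11 (auto-commit; committed e=11)
Op 7: BEGIN: in_txn=True, pending={}
Op 8: UPDATE c=13 (pending; pending now {c=13})
Op 9: ROLLBACK: discarded pending ['c']; in_txn=False
Op 10: BEGIN: in_txn=True, pending={}
Op 11: UPDATE d=19 (pending; pending now {d=19})
Op 12: ROLLBACK: discarded pending ['d']; in_txn=False
ROLLBACK at op 9 discards: ['c']

Answer: c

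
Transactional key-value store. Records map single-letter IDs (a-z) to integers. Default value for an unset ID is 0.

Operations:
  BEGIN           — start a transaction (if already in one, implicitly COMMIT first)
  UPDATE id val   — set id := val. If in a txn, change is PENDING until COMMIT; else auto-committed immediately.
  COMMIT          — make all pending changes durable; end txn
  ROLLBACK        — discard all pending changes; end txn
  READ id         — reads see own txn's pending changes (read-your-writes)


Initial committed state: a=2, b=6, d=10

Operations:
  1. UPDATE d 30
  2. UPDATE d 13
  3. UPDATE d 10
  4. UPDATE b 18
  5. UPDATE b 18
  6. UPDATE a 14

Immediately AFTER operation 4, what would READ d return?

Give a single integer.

Answer: 10

Derivation:
Initial committed: {a=2, b=6, d=10}
Op 1: UPDATE d=30 (auto-commit; committed d=30)
Op 2: UPDATE d=13 (auto-commit; committed d=13)
Op 3: UPDATE d=10 (auto-commit; committed d=10)
Op 4: UPDATE b=18 (auto-commit; committed b=18)
After op 4: visible(d) = 10 (pending={}, committed={a=2, b=18, d=10})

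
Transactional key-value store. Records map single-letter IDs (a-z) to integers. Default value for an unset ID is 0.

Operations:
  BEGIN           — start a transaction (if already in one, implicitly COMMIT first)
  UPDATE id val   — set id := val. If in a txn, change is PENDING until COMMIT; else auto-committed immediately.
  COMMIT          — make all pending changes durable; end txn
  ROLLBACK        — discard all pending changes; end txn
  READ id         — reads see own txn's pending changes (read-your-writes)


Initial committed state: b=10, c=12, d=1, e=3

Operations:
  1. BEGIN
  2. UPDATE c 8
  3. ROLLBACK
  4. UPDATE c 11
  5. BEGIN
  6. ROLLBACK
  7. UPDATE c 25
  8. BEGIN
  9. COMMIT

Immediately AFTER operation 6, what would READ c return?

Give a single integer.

Initial committed: {b=10, c=12, d=1, e=3}
Op 1: BEGIN: in_txn=True, pending={}
Op 2: UPDATE c=8 (pending; pending now {c=8})
Op 3: ROLLBACK: discarded pending ['c']; in_txn=False
Op 4: UPDATE c=11 (auto-commit; committed c=11)
Op 5: BEGIN: in_txn=True, pending={}
Op 6: ROLLBACK: discarded pending []; in_txn=False
After op 6: visible(c) = 11 (pending={}, committed={b=10, c=11, d=1, e=3})

Answer: 11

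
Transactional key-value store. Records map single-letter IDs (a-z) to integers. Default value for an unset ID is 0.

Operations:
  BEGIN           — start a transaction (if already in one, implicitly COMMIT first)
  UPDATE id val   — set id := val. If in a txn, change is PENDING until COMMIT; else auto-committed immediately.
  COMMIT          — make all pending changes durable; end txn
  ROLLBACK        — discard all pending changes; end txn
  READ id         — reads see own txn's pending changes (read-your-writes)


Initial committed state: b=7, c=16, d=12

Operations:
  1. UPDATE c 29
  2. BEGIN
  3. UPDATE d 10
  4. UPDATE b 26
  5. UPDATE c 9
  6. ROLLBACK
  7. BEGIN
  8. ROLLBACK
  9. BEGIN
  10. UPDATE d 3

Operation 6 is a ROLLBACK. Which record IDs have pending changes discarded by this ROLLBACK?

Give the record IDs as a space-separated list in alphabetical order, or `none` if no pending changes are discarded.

Initial committed: {b=7, c=16, d=12}
Op 1: UPDATE c=29 (auto-commit; committed c=29)
Op 2: BEGIN: in_txn=True, pending={}
Op 3: UPDATE d=10 (pending; pending now {d=10})
Op 4: UPDATE b=26 (pending; pending now {b=26, d=10})
Op 5: UPDATE c=9 (pending; pending now {b=26, c=9, d=10})
Op 6: ROLLBACK: discarded pending ['b', 'c', 'd']; in_txn=False
Op 7: BEGIN: in_txn=True, pending={}
Op 8: ROLLBACK: discarded pending []; in_txn=False
Op 9: BEGIN: in_txn=True, pending={}
Op 10: UPDATE d=3 (pending; pending now {d=3})
ROLLBACK at op 6 discards: ['b', 'c', 'd']

Answer: b c d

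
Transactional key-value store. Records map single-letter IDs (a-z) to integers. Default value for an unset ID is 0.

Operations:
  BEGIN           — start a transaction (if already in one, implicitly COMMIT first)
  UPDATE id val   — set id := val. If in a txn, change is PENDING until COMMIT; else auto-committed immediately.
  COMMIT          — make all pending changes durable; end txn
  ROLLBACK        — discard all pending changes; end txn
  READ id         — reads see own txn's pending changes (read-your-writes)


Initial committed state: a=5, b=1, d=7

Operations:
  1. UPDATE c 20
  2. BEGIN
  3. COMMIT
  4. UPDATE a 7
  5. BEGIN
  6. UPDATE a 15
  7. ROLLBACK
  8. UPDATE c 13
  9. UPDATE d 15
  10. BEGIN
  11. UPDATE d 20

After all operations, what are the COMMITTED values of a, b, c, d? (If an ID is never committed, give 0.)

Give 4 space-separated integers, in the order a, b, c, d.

Initial committed: {a=5, b=1, d=7}
Op 1: UPDATE c=20 (auto-commit; committed c=20)
Op 2: BEGIN: in_txn=True, pending={}
Op 3: COMMIT: merged [] into committed; committed now {a=5, b=1, c=20, d=7}
Op 4: UPDATE a=7 (auto-commit; committed a=7)
Op 5: BEGIN: in_txn=True, pending={}
Op 6: UPDATE a=15 (pending; pending now {a=15})
Op 7: ROLLBACK: discarded pending ['a']; in_txn=False
Op 8: UPDATE c=13 (auto-commit; committed c=13)
Op 9: UPDATE d=15 (auto-commit; committed d=15)
Op 10: BEGIN: in_txn=True, pending={}
Op 11: UPDATE d=20 (pending; pending now {d=20})
Final committed: {a=7, b=1, c=13, d=15}

Answer: 7 1 13 15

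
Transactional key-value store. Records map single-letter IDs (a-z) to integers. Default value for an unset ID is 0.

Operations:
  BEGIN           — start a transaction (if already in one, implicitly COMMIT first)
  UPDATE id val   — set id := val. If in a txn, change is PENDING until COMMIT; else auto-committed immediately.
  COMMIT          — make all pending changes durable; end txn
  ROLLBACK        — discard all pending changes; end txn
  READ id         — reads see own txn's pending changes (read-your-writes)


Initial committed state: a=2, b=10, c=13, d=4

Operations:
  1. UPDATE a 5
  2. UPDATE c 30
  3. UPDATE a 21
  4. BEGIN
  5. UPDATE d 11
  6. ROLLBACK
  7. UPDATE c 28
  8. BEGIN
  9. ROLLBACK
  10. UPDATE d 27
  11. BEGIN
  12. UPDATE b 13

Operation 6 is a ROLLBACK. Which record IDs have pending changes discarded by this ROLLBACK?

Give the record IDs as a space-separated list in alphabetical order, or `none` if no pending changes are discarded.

Initial committed: {a=2, b=10, c=13, d=4}
Op 1: UPDATE a=5 (auto-commit; committed a=5)
Op 2: UPDATE c=30 (auto-commit; committed c=30)
Op 3: UPDATE a=21 (auto-commit; committed a=21)
Op 4: BEGIN: in_txn=True, pending={}
Op 5: UPDATE d=11 (pending; pending now {d=11})
Op 6: ROLLBACK: discarded pending ['d']; in_txn=False
Op 7: UPDATE c=28 (auto-commit; committed c=28)
Op 8: BEGIN: in_txn=True, pending={}
Op 9: ROLLBACK: discarded pending []; in_txn=False
Op 10: UPDATE d=27 (auto-commit; committed d=27)
Op 11: BEGIN: in_txn=True, pending={}
Op 12: UPDATE b=13 (pending; pending now {b=13})
ROLLBACK at op 6 discards: ['d']

Answer: d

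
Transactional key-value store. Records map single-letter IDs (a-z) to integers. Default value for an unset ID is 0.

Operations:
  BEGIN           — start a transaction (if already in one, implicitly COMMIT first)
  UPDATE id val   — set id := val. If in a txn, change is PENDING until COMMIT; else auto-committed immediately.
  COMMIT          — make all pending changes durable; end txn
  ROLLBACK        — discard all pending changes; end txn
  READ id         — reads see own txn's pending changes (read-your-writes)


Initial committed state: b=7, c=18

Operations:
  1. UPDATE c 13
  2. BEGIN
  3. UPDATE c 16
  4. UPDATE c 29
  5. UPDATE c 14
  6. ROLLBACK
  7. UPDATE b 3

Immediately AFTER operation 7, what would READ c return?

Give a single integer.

Answer: 13

Derivation:
Initial committed: {b=7, c=18}
Op 1: UPDATE c=13 (auto-commit; committed c=13)
Op 2: BEGIN: in_txn=True, pending={}
Op 3: UPDATE c=16 (pending; pending now {c=16})
Op 4: UPDATE c=29 (pending; pending now {c=29})
Op 5: UPDATE c=14 (pending; pending now {c=14})
Op 6: ROLLBACK: discarded pending ['c']; in_txn=False
Op 7: UPDATE b=3 (auto-commit; committed b=3)
After op 7: visible(c) = 13 (pending={}, committed={b=3, c=13})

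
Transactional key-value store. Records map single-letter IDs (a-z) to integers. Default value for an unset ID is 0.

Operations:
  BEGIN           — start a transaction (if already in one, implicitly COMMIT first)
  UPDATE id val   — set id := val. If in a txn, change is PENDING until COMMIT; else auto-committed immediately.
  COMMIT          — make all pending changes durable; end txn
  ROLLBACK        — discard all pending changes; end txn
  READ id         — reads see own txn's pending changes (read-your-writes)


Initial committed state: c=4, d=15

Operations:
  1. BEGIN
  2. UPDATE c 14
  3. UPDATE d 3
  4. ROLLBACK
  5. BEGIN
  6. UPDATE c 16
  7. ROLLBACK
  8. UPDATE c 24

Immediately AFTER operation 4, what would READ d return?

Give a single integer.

Answer: 15

Derivation:
Initial committed: {c=4, d=15}
Op 1: BEGIN: in_txn=True, pending={}
Op 2: UPDATE c=14 (pending; pending now {c=14})
Op 3: UPDATE d=3 (pending; pending now {c=14, d=3})
Op 4: ROLLBACK: discarded pending ['c', 'd']; in_txn=False
After op 4: visible(d) = 15 (pending={}, committed={c=4, d=15})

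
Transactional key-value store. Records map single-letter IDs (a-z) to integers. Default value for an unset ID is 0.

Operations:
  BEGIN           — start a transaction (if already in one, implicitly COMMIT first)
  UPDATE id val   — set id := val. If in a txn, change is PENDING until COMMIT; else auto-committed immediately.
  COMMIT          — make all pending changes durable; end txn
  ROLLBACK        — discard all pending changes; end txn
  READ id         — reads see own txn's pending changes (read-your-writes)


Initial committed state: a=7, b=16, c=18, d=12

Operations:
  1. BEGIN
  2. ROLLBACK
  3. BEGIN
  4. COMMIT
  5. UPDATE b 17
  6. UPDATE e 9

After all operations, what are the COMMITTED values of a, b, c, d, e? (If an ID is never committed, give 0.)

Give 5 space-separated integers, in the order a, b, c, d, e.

Initial committed: {a=7, b=16, c=18, d=12}
Op 1: BEGIN: in_txn=True, pending={}
Op 2: ROLLBACK: discarded pending []; in_txn=False
Op 3: BEGIN: in_txn=True, pending={}
Op 4: COMMIT: merged [] into committed; committed now {a=7, b=16, c=18, d=12}
Op 5: UPDATE b=17 (auto-commit; committed b=17)
Op 6: UPDATE e=9 (auto-commit; committed e=9)
Final committed: {a=7, b=17, c=18, d=12, e=9}

Answer: 7 17 18 12 9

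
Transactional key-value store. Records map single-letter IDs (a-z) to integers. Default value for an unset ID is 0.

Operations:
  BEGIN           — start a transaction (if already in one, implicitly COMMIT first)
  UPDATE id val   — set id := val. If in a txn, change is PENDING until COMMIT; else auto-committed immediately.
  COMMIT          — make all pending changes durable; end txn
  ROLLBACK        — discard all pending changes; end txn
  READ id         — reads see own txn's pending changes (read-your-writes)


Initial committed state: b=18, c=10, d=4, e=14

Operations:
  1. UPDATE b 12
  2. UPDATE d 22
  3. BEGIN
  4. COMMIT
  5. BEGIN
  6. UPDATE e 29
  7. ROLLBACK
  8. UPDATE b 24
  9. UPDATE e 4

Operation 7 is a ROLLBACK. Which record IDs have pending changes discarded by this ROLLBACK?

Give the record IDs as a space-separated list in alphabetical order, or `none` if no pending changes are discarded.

Answer: e

Derivation:
Initial committed: {b=18, c=10, d=4, e=14}
Op 1: UPDATE b=12 (auto-commit; committed b=12)
Op 2: UPDATE d=22 (auto-commit; committed d=22)
Op 3: BEGIN: in_txn=True, pending={}
Op 4: COMMIT: merged [] into committed; committed now {b=12, c=10, d=22, e=14}
Op 5: BEGIN: in_txn=True, pending={}
Op 6: UPDATE e=29 (pending; pending now {e=29})
Op 7: ROLLBACK: discarded pending ['e']; in_txn=False
Op 8: UPDATE b=24 (auto-commit; committed b=24)
Op 9: UPDATE e=4 (auto-commit; committed e=4)
ROLLBACK at op 7 discards: ['e']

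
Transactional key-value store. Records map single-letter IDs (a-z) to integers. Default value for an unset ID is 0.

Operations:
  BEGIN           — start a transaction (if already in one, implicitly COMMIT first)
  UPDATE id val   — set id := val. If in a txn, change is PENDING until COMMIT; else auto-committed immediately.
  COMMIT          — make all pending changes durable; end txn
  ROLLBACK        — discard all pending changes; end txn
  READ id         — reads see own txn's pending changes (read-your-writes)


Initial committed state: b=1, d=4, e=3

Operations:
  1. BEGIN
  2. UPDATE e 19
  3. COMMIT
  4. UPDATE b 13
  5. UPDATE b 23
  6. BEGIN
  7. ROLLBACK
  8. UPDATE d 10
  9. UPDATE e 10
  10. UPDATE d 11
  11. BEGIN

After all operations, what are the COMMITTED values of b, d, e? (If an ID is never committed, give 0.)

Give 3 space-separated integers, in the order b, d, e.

Initial committed: {b=1, d=4, e=3}
Op 1: BEGIN: in_txn=True, pending={}
Op 2: UPDATE e=19 (pending; pending now {e=19})
Op 3: COMMIT: merged ['e'] into committed; committed now {b=1, d=4, e=19}
Op 4: UPDATE b=13 (auto-commit; committed b=13)
Op 5: UPDATE b=23 (auto-commit; committed b=23)
Op 6: BEGIN: in_txn=True, pending={}
Op 7: ROLLBACK: discarded pending []; in_txn=False
Op 8: UPDATE d=10 (auto-commit; committed d=10)
Op 9: UPDATE e=10 (auto-commit; committed e=10)
Op 10: UPDATE d=11 (auto-commit; committed d=11)
Op 11: BEGIN: in_txn=True, pending={}
Final committed: {b=23, d=11, e=10}

Answer: 23 11 10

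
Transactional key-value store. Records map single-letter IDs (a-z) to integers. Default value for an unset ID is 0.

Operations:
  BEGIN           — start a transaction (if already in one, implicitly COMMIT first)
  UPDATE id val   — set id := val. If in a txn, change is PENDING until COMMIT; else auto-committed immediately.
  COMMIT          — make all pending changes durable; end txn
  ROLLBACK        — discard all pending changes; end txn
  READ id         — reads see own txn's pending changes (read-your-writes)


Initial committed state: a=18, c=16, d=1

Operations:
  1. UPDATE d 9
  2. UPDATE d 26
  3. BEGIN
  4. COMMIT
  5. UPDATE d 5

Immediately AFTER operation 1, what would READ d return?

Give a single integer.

Answer: 9

Derivation:
Initial committed: {a=18, c=16, d=1}
Op 1: UPDATE d=9 (auto-commit; committed d=9)
After op 1: visible(d) = 9 (pending={}, committed={a=18, c=16, d=9})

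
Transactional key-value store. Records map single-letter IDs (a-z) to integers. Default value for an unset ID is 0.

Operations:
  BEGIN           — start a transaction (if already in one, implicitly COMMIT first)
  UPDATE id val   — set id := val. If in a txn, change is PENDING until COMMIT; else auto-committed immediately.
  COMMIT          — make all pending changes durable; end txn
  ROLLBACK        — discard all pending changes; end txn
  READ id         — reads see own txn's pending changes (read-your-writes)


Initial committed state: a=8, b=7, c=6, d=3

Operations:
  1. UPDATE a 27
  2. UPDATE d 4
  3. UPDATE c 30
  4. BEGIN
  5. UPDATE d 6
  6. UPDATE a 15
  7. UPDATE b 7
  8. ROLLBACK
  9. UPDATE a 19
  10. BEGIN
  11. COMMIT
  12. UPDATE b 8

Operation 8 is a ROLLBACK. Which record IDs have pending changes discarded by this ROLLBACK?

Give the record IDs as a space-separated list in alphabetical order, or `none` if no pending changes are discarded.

Answer: a b d

Derivation:
Initial committed: {a=8, b=7, c=6, d=3}
Op 1: UPDATE a=27 (auto-commit; committed a=27)
Op 2: UPDATE d=4 (auto-commit; committed d=4)
Op 3: UPDATE c=30 (auto-commit; committed c=30)
Op 4: BEGIN: in_txn=True, pending={}
Op 5: UPDATE d=6 (pending; pending now {d=6})
Op 6: UPDATE a=15 (pending; pending now {a=15, d=6})
Op 7: UPDATE b=7 (pending; pending now {a=15, b=7, d=6})
Op 8: ROLLBACK: discarded pending ['a', 'b', 'd']; in_txn=False
Op 9: UPDATE a=19 (auto-commit; committed a=19)
Op 10: BEGIN: in_txn=True, pending={}
Op 11: COMMIT: merged [] into committed; committed now {a=19, b=7, c=30, d=4}
Op 12: UPDATE b=8 (auto-commit; committed b=8)
ROLLBACK at op 8 discards: ['a', 'b', 'd']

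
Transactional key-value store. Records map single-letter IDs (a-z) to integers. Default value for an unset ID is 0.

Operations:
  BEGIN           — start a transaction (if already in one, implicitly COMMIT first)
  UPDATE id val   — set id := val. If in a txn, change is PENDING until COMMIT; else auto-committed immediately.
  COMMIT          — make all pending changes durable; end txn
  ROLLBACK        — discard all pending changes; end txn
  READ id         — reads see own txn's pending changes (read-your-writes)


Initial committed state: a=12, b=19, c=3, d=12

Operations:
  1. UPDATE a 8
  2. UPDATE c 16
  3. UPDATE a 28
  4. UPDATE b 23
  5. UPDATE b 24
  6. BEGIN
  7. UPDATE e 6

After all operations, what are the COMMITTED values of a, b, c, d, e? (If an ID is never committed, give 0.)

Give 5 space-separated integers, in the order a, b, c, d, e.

Initial committed: {a=12, b=19, c=3, d=12}
Op 1: UPDATE a=8 (auto-commit; committed a=8)
Op 2: UPDATE c=16 (auto-commit; committed c=16)
Op 3: UPDATE a=28 (auto-commit; committed a=28)
Op 4: UPDATE b=23 (auto-commit; committed b=23)
Op 5: UPDATE b=24 (auto-commit; committed b=24)
Op 6: BEGIN: in_txn=True, pending={}
Op 7: UPDATE e=6 (pending; pending now {e=6})
Final committed: {a=28, b=24, c=16, d=12}

Answer: 28 24 16 12 0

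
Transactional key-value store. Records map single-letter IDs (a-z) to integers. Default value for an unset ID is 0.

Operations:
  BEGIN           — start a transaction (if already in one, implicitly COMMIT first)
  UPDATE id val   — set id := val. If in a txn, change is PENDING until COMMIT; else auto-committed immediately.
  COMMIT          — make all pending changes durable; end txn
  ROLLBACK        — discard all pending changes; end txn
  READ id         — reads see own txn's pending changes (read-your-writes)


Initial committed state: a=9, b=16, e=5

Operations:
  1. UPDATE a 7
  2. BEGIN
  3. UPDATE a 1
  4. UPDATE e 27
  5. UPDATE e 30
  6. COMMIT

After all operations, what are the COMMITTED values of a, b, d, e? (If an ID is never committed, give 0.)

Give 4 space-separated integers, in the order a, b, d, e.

Answer: 1 16 0 30

Derivation:
Initial committed: {a=9, b=16, e=5}
Op 1: UPDATE a=7 (auto-commit; committed a=7)
Op 2: BEGIN: in_txn=True, pending={}
Op 3: UPDATE a=1 (pending; pending now {a=1})
Op 4: UPDATE e=27 (pending; pending now {a=1, e=27})
Op 5: UPDATE e=30 (pending; pending now {a=1, e=30})
Op 6: COMMIT: merged ['a', 'e'] into committed; committed now {a=1, b=16, e=30}
Final committed: {a=1, b=16, e=30}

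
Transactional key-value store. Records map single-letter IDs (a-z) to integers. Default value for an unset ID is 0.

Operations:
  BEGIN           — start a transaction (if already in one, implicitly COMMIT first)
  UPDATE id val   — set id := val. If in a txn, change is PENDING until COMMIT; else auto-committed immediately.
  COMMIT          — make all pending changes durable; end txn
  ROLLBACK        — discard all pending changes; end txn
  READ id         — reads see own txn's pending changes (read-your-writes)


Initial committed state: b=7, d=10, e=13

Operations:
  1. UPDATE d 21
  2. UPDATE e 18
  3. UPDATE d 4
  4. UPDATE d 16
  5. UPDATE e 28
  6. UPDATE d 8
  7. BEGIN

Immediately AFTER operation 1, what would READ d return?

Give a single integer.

Answer: 21

Derivation:
Initial committed: {b=7, d=10, e=13}
Op 1: UPDATE d=21 (auto-commit; committed d=21)
After op 1: visible(d) = 21 (pending={}, committed={b=7, d=21, e=13})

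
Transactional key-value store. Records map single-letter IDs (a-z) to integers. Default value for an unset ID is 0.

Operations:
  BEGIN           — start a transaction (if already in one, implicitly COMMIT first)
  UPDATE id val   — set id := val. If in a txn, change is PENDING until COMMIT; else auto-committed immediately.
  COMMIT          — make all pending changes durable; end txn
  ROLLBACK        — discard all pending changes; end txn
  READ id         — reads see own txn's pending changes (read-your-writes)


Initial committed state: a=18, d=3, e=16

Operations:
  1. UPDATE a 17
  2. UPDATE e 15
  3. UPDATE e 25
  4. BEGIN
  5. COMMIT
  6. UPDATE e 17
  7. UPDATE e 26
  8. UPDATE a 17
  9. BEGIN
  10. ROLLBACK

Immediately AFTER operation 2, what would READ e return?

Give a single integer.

Answer: 15

Derivation:
Initial committed: {a=18, d=3, e=16}
Op 1: UPDATE a=17 (auto-commit; committed a=17)
Op 2: UPDATE e=15 (auto-commit; committed e=15)
After op 2: visible(e) = 15 (pending={}, committed={a=17, d=3, e=15})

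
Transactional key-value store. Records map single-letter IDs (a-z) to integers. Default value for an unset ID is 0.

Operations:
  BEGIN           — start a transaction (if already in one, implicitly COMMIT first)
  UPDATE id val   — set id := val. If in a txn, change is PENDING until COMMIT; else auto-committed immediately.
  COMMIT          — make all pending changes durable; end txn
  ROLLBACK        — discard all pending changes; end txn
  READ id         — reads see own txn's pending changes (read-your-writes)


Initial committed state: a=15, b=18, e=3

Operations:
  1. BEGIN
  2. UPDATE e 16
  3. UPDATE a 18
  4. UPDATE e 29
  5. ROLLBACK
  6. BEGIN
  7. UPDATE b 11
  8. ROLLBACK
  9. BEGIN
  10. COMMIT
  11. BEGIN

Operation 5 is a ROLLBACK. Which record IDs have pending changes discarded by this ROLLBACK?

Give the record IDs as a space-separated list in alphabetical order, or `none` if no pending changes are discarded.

Initial committed: {a=15, b=18, e=3}
Op 1: BEGIN: in_txn=True, pending={}
Op 2: UPDATE e=16 (pending; pending now {e=16})
Op 3: UPDATE a=18 (pending; pending now {a=18, e=16})
Op 4: UPDATE e=29 (pending; pending now {a=18, e=29})
Op 5: ROLLBACK: discarded pending ['a', 'e']; in_txn=False
Op 6: BEGIN: in_txn=True, pending={}
Op 7: UPDATE b=11 (pending; pending now {b=11})
Op 8: ROLLBACK: discarded pending ['b']; in_txn=False
Op 9: BEGIN: in_txn=True, pending={}
Op 10: COMMIT: merged [] into committed; committed now {a=15, b=18, e=3}
Op 11: BEGIN: in_txn=True, pending={}
ROLLBACK at op 5 discards: ['a', 'e']

Answer: a e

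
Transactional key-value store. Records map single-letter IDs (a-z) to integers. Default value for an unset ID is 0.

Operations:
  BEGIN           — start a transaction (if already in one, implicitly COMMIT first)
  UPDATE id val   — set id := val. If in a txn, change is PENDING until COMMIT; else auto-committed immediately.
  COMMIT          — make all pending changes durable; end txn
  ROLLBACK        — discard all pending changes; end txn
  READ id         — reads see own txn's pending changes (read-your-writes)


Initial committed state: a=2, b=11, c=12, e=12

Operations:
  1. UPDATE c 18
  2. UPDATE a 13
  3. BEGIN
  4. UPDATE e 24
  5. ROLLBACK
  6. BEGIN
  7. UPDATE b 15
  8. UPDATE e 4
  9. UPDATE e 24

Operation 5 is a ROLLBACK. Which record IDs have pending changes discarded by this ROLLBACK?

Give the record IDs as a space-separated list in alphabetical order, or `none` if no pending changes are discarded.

Initial committed: {a=2, b=11, c=12, e=12}
Op 1: UPDATE c=18 (auto-commit; committed c=18)
Op 2: UPDATE a=13 (auto-commit; committed a=13)
Op 3: BEGIN: in_txn=True, pending={}
Op 4: UPDATE e=24 (pending; pending now {e=24})
Op 5: ROLLBACK: discarded pending ['e']; in_txn=False
Op 6: BEGIN: in_txn=True, pending={}
Op 7: UPDATE b=15 (pending; pending now {b=15})
Op 8: UPDATE e=4 (pending; pending now {b=15, e=4})
Op 9: UPDATE e=24 (pending; pending now {b=15, e=24})
ROLLBACK at op 5 discards: ['e']

Answer: e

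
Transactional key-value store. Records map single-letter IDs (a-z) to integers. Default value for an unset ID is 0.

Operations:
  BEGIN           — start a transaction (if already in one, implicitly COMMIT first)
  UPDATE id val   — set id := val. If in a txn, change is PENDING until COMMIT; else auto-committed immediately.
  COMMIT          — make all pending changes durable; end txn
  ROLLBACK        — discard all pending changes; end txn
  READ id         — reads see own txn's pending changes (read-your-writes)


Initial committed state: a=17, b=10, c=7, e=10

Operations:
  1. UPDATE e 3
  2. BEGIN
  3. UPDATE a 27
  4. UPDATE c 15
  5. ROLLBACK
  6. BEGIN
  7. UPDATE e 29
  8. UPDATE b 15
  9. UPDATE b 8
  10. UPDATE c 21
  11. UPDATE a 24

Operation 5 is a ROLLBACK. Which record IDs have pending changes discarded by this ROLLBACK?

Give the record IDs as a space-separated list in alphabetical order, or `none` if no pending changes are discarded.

Answer: a c

Derivation:
Initial committed: {a=17, b=10, c=7, e=10}
Op 1: UPDATE e=3 (auto-commit; committed e=3)
Op 2: BEGIN: in_txn=True, pending={}
Op 3: UPDATE a=27 (pending; pending now {a=27})
Op 4: UPDATE c=15 (pending; pending now {a=27, c=15})
Op 5: ROLLBACK: discarded pending ['a', 'c']; in_txn=False
Op 6: BEGIN: in_txn=True, pending={}
Op 7: UPDATE e=29 (pending; pending now {e=29})
Op 8: UPDATE b=15 (pending; pending now {b=15, e=29})
Op 9: UPDATE b=8 (pending; pending now {b=8, e=29})
Op 10: UPDATE c=21 (pending; pending now {b=8, c=21, e=29})
Op 11: UPDATE a=24 (pending; pending now {a=24, b=8, c=21, e=29})
ROLLBACK at op 5 discards: ['a', 'c']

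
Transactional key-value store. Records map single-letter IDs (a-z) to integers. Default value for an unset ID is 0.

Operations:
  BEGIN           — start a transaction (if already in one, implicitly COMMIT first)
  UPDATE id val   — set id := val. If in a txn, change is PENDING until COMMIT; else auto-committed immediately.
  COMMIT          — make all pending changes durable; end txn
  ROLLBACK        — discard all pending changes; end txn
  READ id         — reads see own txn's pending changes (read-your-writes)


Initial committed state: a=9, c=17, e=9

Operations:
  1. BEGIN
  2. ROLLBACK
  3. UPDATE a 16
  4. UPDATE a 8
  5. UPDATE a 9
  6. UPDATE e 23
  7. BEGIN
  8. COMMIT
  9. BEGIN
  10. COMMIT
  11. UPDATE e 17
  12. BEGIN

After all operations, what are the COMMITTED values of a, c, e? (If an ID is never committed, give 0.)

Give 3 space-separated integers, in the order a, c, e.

Initial committed: {a=9, c=17, e=9}
Op 1: BEGIN: in_txn=True, pending={}
Op 2: ROLLBACK: discarded pending []; in_txn=False
Op 3: UPDATE a=16 (auto-commit; committed a=16)
Op 4: UPDATE a=8 (auto-commit; committed a=8)
Op 5: UPDATE a=9 (auto-commit; committed a=9)
Op 6: UPDATE e=23 (auto-commit; committed e=23)
Op 7: BEGIN: in_txn=True, pending={}
Op 8: COMMIT: merged [] into committed; committed now {a=9, c=17, e=23}
Op 9: BEGIN: in_txn=True, pending={}
Op 10: COMMIT: merged [] into committed; committed now {a=9, c=17, e=23}
Op 11: UPDATE e=17 (auto-commit; committed e=17)
Op 12: BEGIN: in_txn=True, pending={}
Final committed: {a=9, c=17, e=17}

Answer: 9 17 17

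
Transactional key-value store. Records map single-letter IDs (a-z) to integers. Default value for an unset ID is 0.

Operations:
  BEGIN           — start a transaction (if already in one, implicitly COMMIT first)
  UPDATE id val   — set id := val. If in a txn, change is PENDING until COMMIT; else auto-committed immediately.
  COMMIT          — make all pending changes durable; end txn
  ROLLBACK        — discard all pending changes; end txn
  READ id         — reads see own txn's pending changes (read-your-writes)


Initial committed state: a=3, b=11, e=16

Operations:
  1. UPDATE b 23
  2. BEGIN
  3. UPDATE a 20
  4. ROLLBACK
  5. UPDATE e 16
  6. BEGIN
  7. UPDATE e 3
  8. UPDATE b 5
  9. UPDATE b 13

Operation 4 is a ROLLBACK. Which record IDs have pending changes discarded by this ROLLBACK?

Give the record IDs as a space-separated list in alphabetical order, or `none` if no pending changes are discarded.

Initial committed: {a=3, b=11, e=16}
Op 1: UPDATE b=23 (auto-commit; committed b=23)
Op 2: BEGIN: in_txn=True, pending={}
Op 3: UPDATE a=20 (pending; pending now {a=20})
Op 4: ROLLBACK: discarded pending ['a']; in_txn=False
Op 5: UPDATE e=16 (auto-commit; committed e=16)
Op 6: BEGIN: in_txn=True, pending={}
Op 7: UPDATE e=3 (pending; pending now {e=3})
Op 8: UPDATE b=5 (pending; pending now {b=5, e=3})
Op 9: UPDATE b=13 (pending; pending now {b=13, e=3})
ROLLBACK at op 4 discards: ['a']

Answer: a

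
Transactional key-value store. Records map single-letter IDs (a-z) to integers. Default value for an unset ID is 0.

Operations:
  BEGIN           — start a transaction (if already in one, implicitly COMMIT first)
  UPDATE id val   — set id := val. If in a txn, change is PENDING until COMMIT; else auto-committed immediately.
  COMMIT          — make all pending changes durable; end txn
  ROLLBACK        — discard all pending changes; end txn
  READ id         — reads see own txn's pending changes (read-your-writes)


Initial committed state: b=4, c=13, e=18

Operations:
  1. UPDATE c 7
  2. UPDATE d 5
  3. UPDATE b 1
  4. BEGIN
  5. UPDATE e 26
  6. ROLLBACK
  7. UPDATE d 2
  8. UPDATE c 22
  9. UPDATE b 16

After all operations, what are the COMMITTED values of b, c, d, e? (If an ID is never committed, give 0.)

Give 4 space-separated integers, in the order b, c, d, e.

Answer: 16 22 2 18

Derivation:
Initial committed: {b=4, c=13, e=18}
Op 1: UPDATE c=7 (auto-commit; committed c=7)
Op 2: UPDATE d=5 (auto-commit; committed d=5)
Op 3: UPDATE b=1 (auto-commit; committed b=1)
Op 4: BEGIN: in_txn=True, pending={}
Op 5: UPDATE e=26 (pending; pending now {e=26})
Op 6: ROLLBACK: discarded pending ['e']; in_txn=False
Op 7: UPDATE d=2 (auto-commit; committed d=2)
Op 8: UPDATE c=22 (auto-commit; committed c=22)
Op 9: UPDATE b=16 (auto-commit; committed b=16)
Final committed: {b=16, c=22, d=2, e=18}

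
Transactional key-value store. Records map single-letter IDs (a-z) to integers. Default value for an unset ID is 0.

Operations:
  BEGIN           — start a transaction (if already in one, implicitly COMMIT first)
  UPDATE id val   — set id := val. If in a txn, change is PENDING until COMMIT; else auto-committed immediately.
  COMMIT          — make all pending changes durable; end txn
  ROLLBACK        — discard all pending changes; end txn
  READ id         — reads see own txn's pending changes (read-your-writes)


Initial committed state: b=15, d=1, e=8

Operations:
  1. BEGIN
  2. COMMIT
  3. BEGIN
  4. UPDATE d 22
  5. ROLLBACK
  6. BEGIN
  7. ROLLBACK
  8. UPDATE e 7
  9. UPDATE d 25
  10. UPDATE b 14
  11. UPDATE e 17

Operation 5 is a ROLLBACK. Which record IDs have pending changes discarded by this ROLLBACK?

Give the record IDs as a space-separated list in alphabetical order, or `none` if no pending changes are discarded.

Answer: d

Derivation:
Initial committed: {b=15, d=1, e=8}
Op 1: BEGIN: in_txn=True, pending={}
Op 2: COMMIT: merged [] into committed; committed now {b=15, d=1, e=8}
Op 3: BEGIN: in_txn=True, pending={}
Op 4: UPDATE d=22 (pending; pending now {d=22})
Op 5: ROLLBACK: discarded pending ['d']; in_txn=False
Op 6: BEGIN: in_txn=True, pending={}
Op 7: ROLLBACK: discarded pending []; in_txn=False
Op 8: UPDATE e=7 (auto-commit; committed e=7)
Op 9: UPDATE d=25 (auto-commit; committed d=25)
Op 10: UPDATE b=14 (auto-commit; committed b=14)
Op 11: UPDATE e=17 (auto-commit; committed e=17)
ROLLBACK at op 5 discards: ['d']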